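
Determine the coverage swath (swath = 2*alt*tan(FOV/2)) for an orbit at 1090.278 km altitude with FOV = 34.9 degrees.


FOV = 34.9 deg = 0.6091199 rad
swath = 2 * alt * tan(FOV/2) = 2 * 1090.278 * tan(0.30456)
swath = 2 * 1090.278 * 0.3143396
swath = 685.4352 km

685.4352 km


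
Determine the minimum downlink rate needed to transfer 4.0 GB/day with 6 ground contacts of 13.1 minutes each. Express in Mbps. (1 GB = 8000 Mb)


total contact time = 6 * 13.1 * 60 = 4716.0000 s
data = 4.0 GB = 32000.0000 Mb
rate = 32000.0000 / 4716.0000 = 6.7854 Mbps

6.7854 Mbps


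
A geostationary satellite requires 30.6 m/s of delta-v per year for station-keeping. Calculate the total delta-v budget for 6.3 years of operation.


dV = rate * years = 30.6 * 6.3
dV = 192.7800 m/s

192.7800 m/s


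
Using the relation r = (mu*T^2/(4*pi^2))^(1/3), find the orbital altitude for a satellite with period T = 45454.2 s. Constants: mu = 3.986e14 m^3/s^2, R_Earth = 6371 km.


T = 45454.2 s
r = (mu*T^2/(4*pi^2))^(1/3) = (3.986e14 * 45454.2^2 / (4*pi^2))^(1/3)
r = 2.7528034e+07 m = 27528.0341 km
alt = r - R_E = 27528.0341 - 6371 = 21157.0341 km

21157.0341 km


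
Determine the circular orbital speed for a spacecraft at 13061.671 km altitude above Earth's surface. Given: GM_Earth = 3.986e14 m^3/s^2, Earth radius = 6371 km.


r = R_E + alt = 6371.0 + 13061.671 = 19432.6710 km = 1.9432671e+07 m
v = sqrt(mu/r) = sqrt(3.986e14 / 1.9432671e+07) = 4529.0008 m/s = 4.5290 km/s

4.5290 km/s


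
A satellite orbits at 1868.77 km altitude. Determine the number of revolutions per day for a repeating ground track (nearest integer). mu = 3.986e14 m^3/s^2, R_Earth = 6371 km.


r = 8.23977e+06 m
T = 2*pi*sqrt(r^3/mu) = 7443.6142 s = 124.0602 min
revs/day = 1440 / 124.0602 = 11.6073
Rounded: 12 revolutions per day

12 revolutions per day


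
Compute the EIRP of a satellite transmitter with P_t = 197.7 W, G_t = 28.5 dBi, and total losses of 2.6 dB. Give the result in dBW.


Pt = 197.7 W = 22.9601 dBW
EIRP = Pt_dBW + Gt - losses = 22.9601 + 28.5 - 2.6 = 48.8601 dBW

48.8601 dBW


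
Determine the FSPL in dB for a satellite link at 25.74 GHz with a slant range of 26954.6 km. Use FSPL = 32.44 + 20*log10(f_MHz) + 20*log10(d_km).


f = 25.74 GHz = 25740.0000 MHz
d = 26954.6 km
FSPL = 32.44 + 20*log10(25740.0000) + 20*log10(26954.6)
FSPL = 32.44 + 88.2122 + 88.6127
FSPL = 209.2648 dB

209.2648 dB


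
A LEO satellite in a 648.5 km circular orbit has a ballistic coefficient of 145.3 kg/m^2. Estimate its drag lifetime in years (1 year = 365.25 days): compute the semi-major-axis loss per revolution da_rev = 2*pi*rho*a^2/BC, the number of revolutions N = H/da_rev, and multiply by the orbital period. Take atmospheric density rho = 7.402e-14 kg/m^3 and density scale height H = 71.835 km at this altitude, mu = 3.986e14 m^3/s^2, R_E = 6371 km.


a = R_E + alt = 7019.5000 km = 7.0195e+06 m
da_rev = 2*pi*rho*a^2/BC = 2*pi*7.402e-14*(7.0195e+06)^2/145.3 = 0.157715977 m per revolution
N = H/da_rev = 71835.0000 m / 0.157715977 m = 455470.6581 revolutions
P = 2*pi*sqrt(a^3/mu) = 5852.8917 s
lifetime = N*P = 455470.6581 * 5852.8917 = 2.6658204e+09 s = 30854.4032 days
years = 30854.4032 / 365.25 = 84.4748 years

84.4748 years


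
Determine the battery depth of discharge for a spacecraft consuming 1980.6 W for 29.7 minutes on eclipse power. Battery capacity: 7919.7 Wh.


E_used = P * t / 60 = 1980.6 * 29.7 / 60 = 980.3970 Wh
DOD = E_used / E_total * 100 = 980.3970 / 7919.7 * 100
DOD = 12.3792 %

12.3792 %


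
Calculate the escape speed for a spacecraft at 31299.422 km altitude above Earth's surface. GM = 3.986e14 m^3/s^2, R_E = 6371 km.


r = 6371.0 + 31299.422 = 37670.4220 km = 3.7670422e+07 m
v_esc = sqrt(2*mu/r) = sqrt(2*3.986e14 / 3.7670422e+07)
v_esc = 4600.2708 m/s = 4.6003 km/s

4.6003 km/s


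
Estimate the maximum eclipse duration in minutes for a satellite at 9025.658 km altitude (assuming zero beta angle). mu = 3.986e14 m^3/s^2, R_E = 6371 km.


r = 15396.6580 km
T = 316.8835 min
Eclipse fraction = arcsin(R_E/r)/pi = arcsin(6371.0000/15396.6580)/pi
= arcsin(0.4137911)/pi = 0.1357956
Eclipse duration = 0.1357956 * 316.8835 = 43.0314 min

43.0314 minutes


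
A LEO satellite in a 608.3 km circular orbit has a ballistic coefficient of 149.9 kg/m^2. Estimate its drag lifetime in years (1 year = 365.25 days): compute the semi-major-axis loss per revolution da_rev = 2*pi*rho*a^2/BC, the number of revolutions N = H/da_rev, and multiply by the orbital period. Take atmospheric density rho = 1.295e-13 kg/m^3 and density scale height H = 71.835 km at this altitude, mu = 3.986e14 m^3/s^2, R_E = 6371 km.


a = R_E + alt = 6979.3000 km = 6.9793e+06 m
da_rev = 2*pi*rho*a^2/BC = 2*pi*1.295e-13*(6.9793e+06)^2/149.9 = 0.264406262 m per revolution
N = H/da_rev = 71835.0000 m / 0.264406262 m = 271684.1854 revolutions
P = 2*pi*sqrt(a^3/mu) = 5802.6853 s
lifetime = N*P = 271684.1854 * 5802.6853 = 1.5764978e+09 s = 18246.5028 days
years = 18246.5028 / 365.25 = 49.9562 years

49.9562 years


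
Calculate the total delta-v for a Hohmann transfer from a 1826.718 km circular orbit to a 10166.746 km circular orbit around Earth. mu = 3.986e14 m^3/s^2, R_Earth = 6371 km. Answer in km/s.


r1 = 8197.7180 km = 8.197718e+06 m
r2 = 16537.7460 km = 1.6537746e+07 m
dv1 = sqrt(mu/r1)*(sqrt(2*r2/(r1+r2)) - 1) = 1090.3058 m/s
dv2 = sqrt(mu/r2)*(1 - sqrt(2*r1/(r1+r2))) = 912.4437 m/s
total dv = |dv1| + |dv2| = 1090.3058 + 912.4437 = 2002.7495 m/s = 2.0027 km/s

2.0027 km/s


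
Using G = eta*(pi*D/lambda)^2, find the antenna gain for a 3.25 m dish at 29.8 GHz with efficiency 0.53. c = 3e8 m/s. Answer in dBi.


lambda = c/f = 3e8 / 2.98e+10 = 0.01006711 m
G = eta*(pi*D/lambda)^2 = 0.53*(pi*3.25/0.01006711)^2
G = 545170.5103 (linear)
G = 10*log10(545170.5103) = 57.3653 dBi

57.3653 dBi


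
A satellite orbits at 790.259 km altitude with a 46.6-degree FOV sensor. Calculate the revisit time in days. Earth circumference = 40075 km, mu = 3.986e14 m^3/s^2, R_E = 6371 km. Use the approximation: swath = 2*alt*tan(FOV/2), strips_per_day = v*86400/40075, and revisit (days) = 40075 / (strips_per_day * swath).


swath = 2*790.259*tan(0.4066617) = 680.6786 km
v = sqrt(mu/r) = 7460.6034 m/s = 7.4606 km/s
strips/day = v*86400/40075 = 7.4606*86400/40075 = 16.0847
coverage/day = strips * swath = 16.0847 * 680.6786 = 10948.5412 km
revisit = 40075 / 10948.5412 = 3.6603 days

3.6603 days


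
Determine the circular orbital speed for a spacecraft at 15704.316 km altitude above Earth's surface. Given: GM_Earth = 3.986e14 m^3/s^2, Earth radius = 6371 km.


r = R_E + alt = 6371.0 + 15704.316 = 22075.3160 km = 2.2075316e+07 m
v = sqrt(mu/r) = sqrt(3.986e14 / 2.2075316e+07) = 4249.2784 m/s = 4.2493 km/s

4.2493 km/s


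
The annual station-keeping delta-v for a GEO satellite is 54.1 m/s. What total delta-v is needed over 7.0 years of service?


dV = rate * years = 54.1 * 7.0
dV = 378.7000 m/s

378.7000 m/s


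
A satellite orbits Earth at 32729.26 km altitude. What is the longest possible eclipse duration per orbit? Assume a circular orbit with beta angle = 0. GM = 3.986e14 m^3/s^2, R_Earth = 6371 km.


r = 39100.2600 km
T = 1282.4175 min
Eclipse fraction = arcsin(R_E/r)/pi = arcsin(6371.0000/39100.2600)/pi
= arcsin(0.1629401)/pi = 0.05209773
Eclipse duration = 0.05209773 * 1282.4175 = 66.8110 min

66.8110 minutes


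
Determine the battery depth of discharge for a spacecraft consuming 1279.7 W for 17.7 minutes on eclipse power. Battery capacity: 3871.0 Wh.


E_used = P * t / 60 = 1279.7 * 17.7 / 60 = 377.5115 Wh
DOD = E_used / E_total * 100 = 377.5115 / 3871.0 * 100
DOD = 9.7523 %

9.7523 %


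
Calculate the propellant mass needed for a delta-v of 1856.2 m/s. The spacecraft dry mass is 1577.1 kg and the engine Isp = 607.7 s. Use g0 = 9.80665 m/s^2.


ve = Isp * g0 = 607.7 * 9.80665 = 5959.501205 m/s
mass ratio = exp(dv/ve) = exp(1856.2/5959.501205) = 1.36542948
m_prop = m_dry * (mr - 1) = 1577.1 * (1.36542948 - 1)
m_prop = 576.3188 kg

576.3188 kg


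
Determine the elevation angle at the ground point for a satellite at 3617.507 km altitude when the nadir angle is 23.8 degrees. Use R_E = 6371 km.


r = R_E + alt = 9988.5070 km
Law of sines in the satellite / Earth-center / ground-point triangle:
  sin(nadir)/R_E = sin(90 + el)/r  =>  cos(el) = (r/R_E)*sin(nadir)
cos(el) = (9988.5070 / 6371.0000) * sin(23.8 deg) = 0.6326817
el = arccos(0.6326817) = 50.7517 deg
(Earth-central angle = 90 - nadir - el = 15.4483 deg)

50.7517 degrees


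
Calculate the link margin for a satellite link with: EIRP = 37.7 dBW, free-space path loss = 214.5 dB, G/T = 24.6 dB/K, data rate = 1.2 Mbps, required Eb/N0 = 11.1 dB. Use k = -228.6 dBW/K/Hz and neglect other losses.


C/N0 = EIRP - FSPL + G/T - k = 37.7 - 214.5 + 24.6 - (-228.6)
C/N0 = 76.4000 dB-Hz
R_b = 1.2 Mbps = 1.2e+06 bps -> 10*log10(R_b) = 60.7918 dB-Hz
Eb/N0 = C/N0 - 10*log10(R_b) = 76.4000 - 60.7918 = 15.6082 dB
Margin = Eb/N0 - Eb/N0_req = 15.6082 - 11.1 = 4.5082 dB (link closes)

4.5082 dB


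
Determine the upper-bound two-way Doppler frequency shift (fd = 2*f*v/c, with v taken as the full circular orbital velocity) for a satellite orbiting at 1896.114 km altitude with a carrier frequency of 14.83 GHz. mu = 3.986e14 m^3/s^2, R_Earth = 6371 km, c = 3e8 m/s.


r = 8.267114e+06 m
v = sqrt(mu/r) = 6943.7118 m/s (worst-case radial velocity)
f = 14.83 GHz = 1.483e+10 Hz
fd = 2*f*v/c = 2*1.483e+10*6943.7118/3.0e+08
fd = 686501.6351 Hz

686501.6351 Hz


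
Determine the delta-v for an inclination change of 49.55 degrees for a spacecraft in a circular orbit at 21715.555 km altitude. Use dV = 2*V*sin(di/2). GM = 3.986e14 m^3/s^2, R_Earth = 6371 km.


r = 28086.5550 km = 2.8086555e+07 m
V = sqrt(mu/r) = 3767.2064 m/s
di = 49.55 deg = 0.8648106 rad
dV = 2*V*sin(di/2) = 2*3767.2064*sin(0.4324053)
dV = 3157.3405 m/s = 3.1573 km/s

3.1573 km/s


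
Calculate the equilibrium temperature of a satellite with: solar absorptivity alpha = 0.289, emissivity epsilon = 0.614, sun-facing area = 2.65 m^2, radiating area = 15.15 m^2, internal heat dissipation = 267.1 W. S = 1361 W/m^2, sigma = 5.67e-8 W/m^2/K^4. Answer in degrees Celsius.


Numerator = alpha*S*A_sun + Q_int = 0.289*1361*2.65 + 267.1 = 1309.4218 W
Denominator = eps*sigma*A_rad = 0.614*5.67e-8*15.15 = 5.2742907e-07 W/K^4
T^4 = 2.4826501e+09 K^4
T = 223.2178 K = -49.9322 C

-49.9322 degrees Celsius


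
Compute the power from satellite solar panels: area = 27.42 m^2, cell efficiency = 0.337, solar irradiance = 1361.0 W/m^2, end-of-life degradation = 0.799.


P = area * eta * S * degradation
P = 27.42 * 0.337 * 1361.0 * 0.799
P = 10048.5236 W

10048.5236 W


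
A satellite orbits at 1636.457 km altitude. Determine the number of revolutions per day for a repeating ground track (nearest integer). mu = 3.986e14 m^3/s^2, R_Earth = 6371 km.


r = 8.007457e+06 m
T = 2*pi*sqrt(r^3/mu) = 7131.0445 s = 118.8507 min
revs/day = 1440 / 118.8507 = 12.1160
Rounded: 12 revolutions per day

12 revolutions per day


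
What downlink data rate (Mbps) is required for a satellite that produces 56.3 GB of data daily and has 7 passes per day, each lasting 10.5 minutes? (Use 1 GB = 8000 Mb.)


total contact time = 7 * 10.5 * 60 = 4410.0000 s
data = 56.3 GB = 450400.0000 Mb
rate = 450400.0000 / 4410.0000 = 102.1315 Mbps

102.1315 Mbps


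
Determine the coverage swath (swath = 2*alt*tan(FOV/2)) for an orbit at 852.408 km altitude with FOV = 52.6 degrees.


FOV = 52.6 deg = 0.9180432 rad
swath = 2 * alt * tan(FOV/2) = 2 * 852.408 * tan(0.4590216)
swath = 2 * 852.408 * 0.4942308
swath = 842.5725 km

842.5725 km


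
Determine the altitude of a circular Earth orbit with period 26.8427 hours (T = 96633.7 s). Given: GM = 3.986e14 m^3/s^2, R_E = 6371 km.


T = 96633.7 s
r = (mu*T^2/(4*pi^2))^(1/3) = (3.986e14 * 96633.7^2 / (4*pi^2))^(1/3)
r = 4.5513992e+07 m = 45513.9916 km
alt = r - R_E = 45513.9916 - 6371 = 39142.9916 km

39142.9916 km


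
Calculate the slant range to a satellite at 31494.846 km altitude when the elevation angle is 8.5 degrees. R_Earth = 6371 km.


h = 31494.846 km, el = 8.5 deg
d = -R_E*sin(el) + sqrt((R_E*sin(el))^2 + 2*R_E*h + h^2)
d = -6371.0000*sin(0.148353) + sqrt((6371.0000*0.1478094)^2 + 2*6371.0000*31494.846 + 31494.846^2)
d = 36396.2151 km

36396.2151 km


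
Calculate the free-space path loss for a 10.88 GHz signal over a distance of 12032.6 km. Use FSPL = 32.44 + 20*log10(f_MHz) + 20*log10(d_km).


f = 10.88 GHz = 10880.0000 MHz
d = 12032.6 km
FSPL = 32.44 + 20*log10(10880.0000) + 20*log10(12032.6)
FSPL = 32.44 + 80.7326 + 81.6072
FSPL = 194.7798 dB

194.7798 dB


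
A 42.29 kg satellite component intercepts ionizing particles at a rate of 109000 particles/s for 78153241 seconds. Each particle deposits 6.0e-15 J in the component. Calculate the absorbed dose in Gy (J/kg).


Total energy deposited = rate * time * E_per
  = 109000 * 78153241 * 6.0e-15 = 0.05111222 J
Dose = E_total / mass = 0.05111222 / 42.29
Dose = 0.001208612 Gy

0.0012 Gy


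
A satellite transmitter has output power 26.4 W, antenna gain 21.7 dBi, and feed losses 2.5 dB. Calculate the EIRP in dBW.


Pt = 26.4 W = 14.2160 dBW
EIRP = Pt_dBW + Gt - losses = 14.2160 + 21.7 - 2.5 = 33.4160 dBW

33.4160 dBW


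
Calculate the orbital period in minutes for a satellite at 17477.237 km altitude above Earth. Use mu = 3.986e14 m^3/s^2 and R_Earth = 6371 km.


r = 23848.2370 km = 2.3848237e+07 m
T = 2*pi*sqrt(r^3/mu) = 2*pi*sqrt(1.3563408e+22 / 3.986e14)
T = 36651.8280 s = 610.8638 min

610.8638 minutes


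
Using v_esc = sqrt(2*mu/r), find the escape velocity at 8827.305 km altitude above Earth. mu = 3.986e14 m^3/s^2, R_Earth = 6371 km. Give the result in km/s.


r = 6371.0 + 8827.305 = 15198.3050 km = 1.5198305e+07 m
v_esc = sqrt(2*mu/r) = sqrt(2*3.986e14 / 1.5198305e+07)
v_esc = 7242.4594 m/s = 7.2425 km/s

7.2425 km/s


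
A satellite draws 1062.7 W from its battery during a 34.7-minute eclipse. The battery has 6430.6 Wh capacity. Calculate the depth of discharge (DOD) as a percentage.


E_used = P * t / 60 = 1062.7 * 34.7 / 60 = 614.5948 Wh
DOD = E_used / E_total * 100 = 614.5948 / 6430.6 * 100
DOD = 9.5573 %

9.5573 %


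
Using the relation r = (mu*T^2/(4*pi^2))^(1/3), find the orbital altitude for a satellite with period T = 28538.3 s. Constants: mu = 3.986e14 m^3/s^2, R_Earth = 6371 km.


T = 28538.3 s
r = (mu*T^2/(4*pi^2))^(1/3) = (3.986e14 * 28538.3^2 / (4*pi^2))^(1/3)
r = 2.0184187e+07 m = 20184.1866 km
alt = r - R_E = 20184.1866 - 6371 = 13813.1866 km

13813.1866 km


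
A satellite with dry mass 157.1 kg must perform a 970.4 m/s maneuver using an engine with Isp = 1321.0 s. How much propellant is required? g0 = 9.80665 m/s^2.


ve = Isp * g0 = 1321.0 * 9.80665 = 12954.584650 m/s
mass ratio = exp(dv/ve) = exp(970.4/12954.584650) = 1.07778482
m_prop = m_dry * (mr - 1) = 157.1 * (1.07778482 - 1)
m_prop = 12.2200 kg

12.2200 kg


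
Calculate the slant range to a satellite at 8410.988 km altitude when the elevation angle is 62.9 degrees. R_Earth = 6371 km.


h = 8410.988 km, el = 62.9 deg
d = -R_E*sin(el) + sqrt((R_E*sin(el))^2 + 2*R_E*h + h^2)
d = -6371.0000*sin(1.0978) + sqrt((6371.0000*0.8902128)^2 + 2*6371.0000*8410.988 + 8410.988^2)
d = 8822.7276 km

8822.7276 km


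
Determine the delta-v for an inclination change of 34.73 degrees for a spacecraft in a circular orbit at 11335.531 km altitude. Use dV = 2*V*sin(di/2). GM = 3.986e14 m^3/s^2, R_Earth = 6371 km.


r = 17706.5310 km = 1.7706531e+07 m
V = sqrt(mu/r) = 4744.6251 m/s
di = 34.73 deg = 0.6061528 rad
dV = 2*V*sin(di/2) = 2*4744.6251*sin(0.3030764)
dV = 2832.1410 m/s = 2.8321 km/s

2.8321 km/s


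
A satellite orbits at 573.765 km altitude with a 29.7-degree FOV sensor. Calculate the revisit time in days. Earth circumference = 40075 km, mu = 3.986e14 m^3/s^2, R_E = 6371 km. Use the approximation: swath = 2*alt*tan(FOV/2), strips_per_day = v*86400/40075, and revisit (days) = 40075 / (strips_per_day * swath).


swath = 2*573.765*tan(0.2591814) = 304.2621 km
v = sqrt(mu/r) = 7575.9983 m/s = 7.5760 km/s
strips/day = v*86400/40075 = 7.5760*86400/40075 = 16.3335
coverage/day = strips * swath = 16.3335 * 304.2621 = 4969.6739 km
revisit = 40075 / 4969.6739 = 8.0639 days

8.0639 days


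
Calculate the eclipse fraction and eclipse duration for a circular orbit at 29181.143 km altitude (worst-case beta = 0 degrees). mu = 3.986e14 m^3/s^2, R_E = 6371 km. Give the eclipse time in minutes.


r = 35552.1430 km
T = 1111.8819 min
Eclipse fraction = arcsin(R_E/r)/pi = arcsin(6371.0000/35552.1430)/pi
= arcsin(0.1792016)/pi = 0.05735143
Eclipse duration = 0.05735143 * 1111.8819 = 63.7680 min

63.7680 minutes


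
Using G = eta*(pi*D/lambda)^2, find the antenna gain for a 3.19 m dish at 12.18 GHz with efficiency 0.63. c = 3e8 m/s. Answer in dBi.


lambda = c/f = 3e8 / 1.218e+10 = 0.02463054 m
G = eta*(pi*D/lambda)^2 = 0.63*(pi*3.19/0.02463054)^2
G = 104297.4591 (linear)
G = 10*log10(104297.4591) = 50.1827 dBi

50.1827 dBi


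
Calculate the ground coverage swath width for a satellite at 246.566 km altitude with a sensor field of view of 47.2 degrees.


FOV = 47.2 deg = 0.8237954 rad
swath = 2 * alt * tan(FOV/2) = 2 * 246.566 * tan(0.4118977)
swath = 2 * 246.566 * 0.4368893
swath = 215.4441 km

215.4441 km


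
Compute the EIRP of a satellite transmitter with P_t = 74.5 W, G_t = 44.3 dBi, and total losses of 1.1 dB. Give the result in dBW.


Pt = 74.5 W = 18.7216 dBW
EIRP = Pt_dBW + Gt - losses = 18.7216 + 44.3 - 1.1 = 61.9216 dBW

61.9216 dBW


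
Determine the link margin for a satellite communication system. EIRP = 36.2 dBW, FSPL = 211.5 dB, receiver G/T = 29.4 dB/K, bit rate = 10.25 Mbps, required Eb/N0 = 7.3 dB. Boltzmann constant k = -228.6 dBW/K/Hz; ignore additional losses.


C/N0 = EIRP - FSPL + G/T - k = 36.2 - 211.5 + 29.4 - (-228.6)
C/N0 = 82.7000 dB-Hz
R_b = 10.25 Mbps = 1.025e+07 bps -> 10*log10(R_b) = 70.1072 dB-Hz
Eb/N0 = C/N0 - 10*log10(R_b) = 82.7000 - 70.1072 = 12.5928 dB
Margin = Eb/N0 - Eb/N0_req = 12.5928 - 7.3 = 5.2928 dB (link closes)

5.2928 dB


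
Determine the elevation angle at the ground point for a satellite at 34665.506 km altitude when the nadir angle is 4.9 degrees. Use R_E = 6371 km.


r = R_E + alt = 41036.5060 km
Law of sines in the satellite / Earth-center / ground-point triangle:
  sin(nadir)/R_E = sin(90 + el)/r  =>  cos(el) = (r/R_E)*sin(nadir)
cos(el) = (41036.5060 / 6371.0000) * sin(4.9 deg) = 0.5501824
el = arccos(0.5501824) = 56.6205 deg
(Earth-central angle = 90 - nadir - el = 28.4795 deg)

56.6205 degrees


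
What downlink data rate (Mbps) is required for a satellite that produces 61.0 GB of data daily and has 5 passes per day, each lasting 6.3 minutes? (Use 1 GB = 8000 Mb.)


total contact time = 5 * 6.3 * 60 = 1890.0000 s
data = 61.0 GB = 488000.0000 Mb
rate = 488000.0000 / 1890.0000 = 258.2011 Mbps

258.2011 Mbps


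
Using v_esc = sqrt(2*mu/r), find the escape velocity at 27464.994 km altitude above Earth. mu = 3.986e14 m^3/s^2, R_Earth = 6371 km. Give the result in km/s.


r = 6371.0 + 27464.994 = 33835.9940 km = 3.3835994e+07 m
v_esc = sqrt(2*mu/r) = sqrt(2*3.986e14 / 3.3835994e+07)
v_esc = 4853.9374 m/s = 4.8539 km/s

4.8539 km/s


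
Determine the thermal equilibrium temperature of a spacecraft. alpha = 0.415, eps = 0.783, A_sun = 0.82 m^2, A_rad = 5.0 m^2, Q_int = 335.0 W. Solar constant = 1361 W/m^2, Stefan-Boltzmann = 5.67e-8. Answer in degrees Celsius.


Numerator = alpha*S*A_sun + Q_int = 0.415*1361*0.82 + 335.0 = 798.1483 W
Denominator = eps*sigma*A_rad = 0.783*5.67e-8*5.0 = 2.219805e-07 W/K^4
T^4 = 3.5955784e+09 K^4
T = 244.8737 K = -28.2763 C

-28.2763 degrees Celsius


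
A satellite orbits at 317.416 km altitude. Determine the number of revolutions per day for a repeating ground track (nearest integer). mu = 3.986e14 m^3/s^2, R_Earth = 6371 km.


r = 6.688416e+06 m
T = 2*pi*sqrt(r^3/mu) = 5443.7245 s = 90.7287 min
revs/day = 1440 / 90.7287 = 15.8715
Rounded: 16 revolutions per day

16 revolutions per day


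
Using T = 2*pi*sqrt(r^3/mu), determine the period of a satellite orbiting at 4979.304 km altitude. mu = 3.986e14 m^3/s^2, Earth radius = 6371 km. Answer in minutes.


r = 11350.3040 km = 1.1350304e+07 m
T = 2*pi*sqrt(r^3/mu) = 2*pi*sqrt(1.4622529e+21 / 3.986e14)
T = 12034.3451 s = 200.5724 min

200.5724 minutes


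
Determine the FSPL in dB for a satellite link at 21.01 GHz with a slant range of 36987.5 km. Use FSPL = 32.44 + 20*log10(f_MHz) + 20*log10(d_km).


f = 21.01 GHz = 21010.0000 MHz
d = 36987.5 km
FSPL = 32.44 + 20*log10(21010.0000) + 20*log10(36987.5)
FSPL = 32.44 + 86.4485 + 91.3611
FSPL = 210.2496 dB

210.2496 dB


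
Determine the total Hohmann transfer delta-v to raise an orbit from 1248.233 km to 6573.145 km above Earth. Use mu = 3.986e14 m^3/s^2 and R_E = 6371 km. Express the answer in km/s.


r1 = 7619.2330 km = 7.619233e+06 m
r2 = 12944.1450 km = 1.2944145e+07 m
dv1 = sqrt(mu/r1)*(sqrt(2*r2/(r1+r2)) - 1) = 882.6316 m/s
dv2 = sqrt(mu/r2)*(1 - sqrt(2*r1/(r1+r2))) = 772.2190 m/s
total dv = |dv1| + |dv2| = 882.6316 + 772.2190 = 1654.8506 m/s = 1.6549 km/s

1.6549 km/s


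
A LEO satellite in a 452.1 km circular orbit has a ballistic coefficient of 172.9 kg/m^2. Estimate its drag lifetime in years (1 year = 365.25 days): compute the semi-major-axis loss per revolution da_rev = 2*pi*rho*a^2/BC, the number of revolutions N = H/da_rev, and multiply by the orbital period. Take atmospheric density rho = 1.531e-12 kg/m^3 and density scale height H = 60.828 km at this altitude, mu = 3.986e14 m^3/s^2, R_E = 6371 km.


a = R_E + alt = 6823.1000 km = 6.8231e+06 m
da_rev = 2*pi*rho*a^2/BC = 2*pi*1.531e-12*(6.8231e+06)^2/172.9 = 2.590142 m per revolution
N = H/da_rev = 60828.0000 m / 2.590142 m = 23484.4286 revolutions
P = 2*pi*sqrt(a^3/mu) = 5608.9792 s
lifetime = N*P = 23484.4286 * 5608.9792 = 1.3172367e+08 s = 1524.5795 days
years = 1524.5795 / 365.25 = 4.1741 years

4.1741 years


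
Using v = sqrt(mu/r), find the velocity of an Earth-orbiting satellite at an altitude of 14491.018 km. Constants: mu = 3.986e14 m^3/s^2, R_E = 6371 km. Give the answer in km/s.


r = R_E + alt = 6371.0 + 14491.018 = 20862.0180 km = 2.0862018e+07 m
v = sqrt(mu/r) = sqrt(3.986e14 / 2.0862018e+07) = 4371.0975 m/s = 4.3711 km/s

4.3711 km/s


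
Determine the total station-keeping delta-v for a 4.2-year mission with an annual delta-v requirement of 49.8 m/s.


dV = rate * years = 49.8 * 4.2
dV = 209.1600 m/s

209.1600 m/s


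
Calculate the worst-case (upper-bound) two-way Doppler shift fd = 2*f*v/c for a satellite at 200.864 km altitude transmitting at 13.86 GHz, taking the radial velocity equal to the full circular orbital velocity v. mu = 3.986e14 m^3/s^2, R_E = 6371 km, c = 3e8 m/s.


r = 6.571864e+06 m
v = sqrt(mu/r) = 7787.9717 m/s (worst-case radial velocity)
f = 13.86 GHz = 1.386e+10 Hz
fd = 2*f*v/c = 2*1.386e+10*7787.9717/3.0e+08
fd = 719608.5830 Hz

719608.5830 Hz


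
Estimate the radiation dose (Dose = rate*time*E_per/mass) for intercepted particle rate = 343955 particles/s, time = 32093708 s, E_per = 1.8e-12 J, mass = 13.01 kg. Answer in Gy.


Total energy deposited = rate * time * E_per
  = 343955 * 32093708 * 1.8e-12 = 19.8698 J
Dose = E_total / mass = 19.8698 / 13.01
Dose = 1.5273 Gy

1.5273 Gy


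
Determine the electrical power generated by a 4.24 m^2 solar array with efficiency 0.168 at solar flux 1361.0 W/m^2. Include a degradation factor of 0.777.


P = area * eta * S * degradation
P = 4.24 * 0.168 * 1361.0 * 0.777
P = 753.2763 W

753.2763 W


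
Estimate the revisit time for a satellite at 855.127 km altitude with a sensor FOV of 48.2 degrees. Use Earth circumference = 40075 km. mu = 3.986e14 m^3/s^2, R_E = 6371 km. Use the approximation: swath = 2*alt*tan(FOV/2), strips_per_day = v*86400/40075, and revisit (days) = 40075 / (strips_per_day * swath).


swath = 2*855.127*tan(0.4206243) = 765.0336 km
v = sqrt(mu/r) = 7427.0415 m/s = 7.4270 km/s
strips/day = v*86400/40075 = 7.4270*86400/40075 = 16.0124
coverage/day = strips * swath = 16.0124 * 765.0336 = 12250.0134 km
revisit = 40075 / 12250.0134 = 3.2714 days

3.2714 days


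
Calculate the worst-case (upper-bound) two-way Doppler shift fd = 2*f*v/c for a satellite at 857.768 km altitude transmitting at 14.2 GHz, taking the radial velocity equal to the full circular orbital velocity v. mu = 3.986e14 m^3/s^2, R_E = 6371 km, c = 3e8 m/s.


r = 7.228768e+06 m
v = sqrt(mu/r) = 7425.6847 m/s (worst-case radial velocity)
f = 14.2 GHz = 1.42e+10 Hz
fd = 2*f*v/c = 2*1.42e+10*7425.6847/3.0e+08
fd = 702964.8166 Hz

702964.8166 Hz


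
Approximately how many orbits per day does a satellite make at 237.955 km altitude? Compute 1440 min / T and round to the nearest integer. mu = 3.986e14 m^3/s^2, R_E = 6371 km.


r = 6.608955e+06 m
T = 2*pi*sqrt(r^3/mu) = 5347.0028 s = 89.1167 min
revs/day = 1440 / 89.1167 = 16.1586
Rounded: 16 revolutions per day

16 revolutions per day


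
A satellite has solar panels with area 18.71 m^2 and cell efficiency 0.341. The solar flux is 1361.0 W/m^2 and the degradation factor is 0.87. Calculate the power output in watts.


P = area * eta * S * degradation
P = 18.71 * 0.341 * 1361.0 * 0.87
P = 7554.4968 W

7554.4968 W


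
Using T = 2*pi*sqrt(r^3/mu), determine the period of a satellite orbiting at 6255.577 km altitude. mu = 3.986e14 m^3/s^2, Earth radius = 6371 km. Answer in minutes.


r = 12626.5770 km = 1.2626577e+07 m
T = 2*pi*sqrt(r^3/mu) = 2*pi*sqrt(2.0130608e+21 / 3.986e14)
T = 14120.1616 s = 235.3360 min

235.3360 minutes


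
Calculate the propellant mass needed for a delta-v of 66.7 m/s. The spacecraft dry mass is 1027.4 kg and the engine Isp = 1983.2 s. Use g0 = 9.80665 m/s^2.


ve = Isp * g0 = 1983.2 * 9.80665 = 19448.548280 m/s
mass ratio = exp(dv/ve) = exp(66.7/19448.548280) = 1.00343545
m_prop = m_dry * (mr - 1) = 1027.4 * (1.00343545 - 1)
m_prop = 3.5296 kg

3.5296 kg


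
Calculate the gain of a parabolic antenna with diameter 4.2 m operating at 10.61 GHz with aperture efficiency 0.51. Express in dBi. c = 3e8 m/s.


lambda = c/f = 3e8 / 1.061e+10 = 0.02827521 m
G = eta*(pi*D/lambda)^2 = 0.51*(pi*4.2/0.02827521)^2
G = 111059.7677 (linear)
G = 10*log10(111059.7677) = 50.4556 dBi

50.4556 dBi


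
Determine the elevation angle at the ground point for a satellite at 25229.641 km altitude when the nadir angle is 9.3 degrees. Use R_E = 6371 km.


r = R_E + alt = 31600.6410 km
Law of sines in the satellite / Earth-center / ground-point triangle:
  sin(nadir)/R_E = sin(90 + el)/r  =>  cos(el) = (r/R_E)*sin(nadir)
cos(el) = (31600.6410 / 6371.0000) * sin(9.3 deg) = 0.8015672
el = arccos(0.8015672) = 36.7200 deg
(Earth-central angle = 90 - nadir - el = 43.9800 deg)

36.7200 degrees


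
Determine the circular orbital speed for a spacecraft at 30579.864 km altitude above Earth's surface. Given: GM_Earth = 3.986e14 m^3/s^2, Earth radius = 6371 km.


r = R_E + alt = 6371.0 + 30579.864 = 36950.8640 km = 3.6950864e+07 m
v = sqrt(mu/r) = sqrt(3.986e14 / 3.6950864e+07) = 3284.4023 m/s = 3.2844 km/s

3.2844 km/s


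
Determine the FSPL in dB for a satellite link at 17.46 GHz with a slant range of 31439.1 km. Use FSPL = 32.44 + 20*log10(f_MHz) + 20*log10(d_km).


f = 17.46 GHz = 17460.0000 MHz
d = 31439.1 km
FSPL = 32.44 + 20*log10(17460.0000) + 20*log10(31439.1)
FSPL = 32.44 + 84.8409 + 89.9494
FSPL = 207.2303 dB

207.2303 dB


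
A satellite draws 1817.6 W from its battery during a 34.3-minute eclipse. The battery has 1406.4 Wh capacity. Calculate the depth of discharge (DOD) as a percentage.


E_used = P * t / 60 = 1817.6 * 34.3 / 60 = 1039.0613 Wh
DOD = E_used / E_total * 100 = 1039.0613 / 1406.4 * 100
DOD = 73.8809 %

73.8809 %


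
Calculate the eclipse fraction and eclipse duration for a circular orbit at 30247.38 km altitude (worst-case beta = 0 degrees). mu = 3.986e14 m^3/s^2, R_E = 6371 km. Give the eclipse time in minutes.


r = 36618.3800 km
T = 1162.2744 min
Eclipse fraction = arcsin(R_E/r)/pi = arcsin(6371.0000/36618.3800)/pi
= arcsin(0.1739837)/pi = 0.055664
Eclipse duration = 0.055664 * 1162.2744 = 64.6968 min

64.6968 minutes


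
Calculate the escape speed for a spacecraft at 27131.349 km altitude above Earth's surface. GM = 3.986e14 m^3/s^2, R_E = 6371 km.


r = 6371.0 + 27131.349 = 33502.3490 km = 3.3502349e+07 m
v_esc = sqrt(2*mu/r) = sqrt(2*3.986e14 / 3.3502349e+07)
v_esc = 4878.0474 m/s = 4.8780 km/s

4.8780 km/s


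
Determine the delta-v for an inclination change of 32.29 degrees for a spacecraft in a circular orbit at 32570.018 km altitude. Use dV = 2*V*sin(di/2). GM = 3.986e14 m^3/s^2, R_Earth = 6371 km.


r = 38941.0180 km = 3.8941018e+07 m
V = sqrt(mu/r) = 3199.3739 m/s
di = 32.29 deg = 0.5635668 rad
dV = 2*V*sin(di/2) = 2*3199.3739*sin(0.2817834)
dV = 1779.2944 m/s = 1.7793 km/s

1.7793 km/s


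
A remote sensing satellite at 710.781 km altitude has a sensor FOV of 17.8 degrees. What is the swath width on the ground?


FOV = 17.8 deg = 0.3106686 rad
swath = 2 * alt * tan(FOV/2) = 2 * 710.781 * tan(0.1553343)
swath = 2 * 710.781 * 0.1565958
swath = 222.6107 km

222.6107 km


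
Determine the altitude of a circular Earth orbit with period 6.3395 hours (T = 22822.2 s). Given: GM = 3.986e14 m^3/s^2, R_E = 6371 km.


T = 22822.2 s
r = (mu*T^2/(4*pi^2))^(1/3) = (3.986e14 * 22822.2^2 / (4*pi^2))^(1/3)
r = 1.7389918e+07 m = 17389.9176 km
alt = r - R_E = 17389.9176 - 6371 = 11018.9176 km

11018.9176 km


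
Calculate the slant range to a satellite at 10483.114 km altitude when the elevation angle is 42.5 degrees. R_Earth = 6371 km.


h = 10483.114 km, el = 42.5 deg
d = -R_E*sin(el) + sqrt((R_E*sin(el))^2 + 2*R_E*h + h^2)
d = -6371.0000*sin(0.7417649) + sqrt((6371.0000*0.6755902)^2 + 2*6371.0000*10483.114 + 10483.114^2)
d = 11882.1525 km

11882.1525 km


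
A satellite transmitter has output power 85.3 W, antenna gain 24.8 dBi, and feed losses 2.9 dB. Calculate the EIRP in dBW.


Pt = 85.3 W = 19.3095 dBW
EIRP = Pt_dBW + Gt - losses = 19.3095 + 24.8 - 2.9 = 41.2095 dBW

41.2095 dBW


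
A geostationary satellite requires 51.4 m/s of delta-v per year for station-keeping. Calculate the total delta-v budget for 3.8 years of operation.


dV = rate * years = 51.4 * 3.8
dV = 195.3200 m/s

195.3200 m/s


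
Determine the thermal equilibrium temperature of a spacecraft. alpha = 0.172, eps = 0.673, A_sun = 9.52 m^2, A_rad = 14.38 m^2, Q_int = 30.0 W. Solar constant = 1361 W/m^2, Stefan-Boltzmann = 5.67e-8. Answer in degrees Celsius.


Numerator = alpha*S*A_sun + Q_int = 0.172*1361*9.52 + 30.0 = 2258.5558 W
Denominator = eps*sigma*A_rad = 0.673*5.67e-8*14.38 = 5.4872786e-07 W/K^4
T^4 = 4.1159854e+09 K^4
T = 253.2902 K = -19.8598 C

-19.8598 degrees Celsius


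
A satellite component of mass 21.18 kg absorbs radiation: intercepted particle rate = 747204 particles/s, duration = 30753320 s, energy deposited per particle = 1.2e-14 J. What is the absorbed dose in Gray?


Total energy deposited = rate * time * E_per
  = 747204 * 30753320 * 1.2e-14 = 0.275748 J
Dose = E_total / mass = 0.275748 / 21.18
Dose = 0.01301927 Gy

0.0130 Gy


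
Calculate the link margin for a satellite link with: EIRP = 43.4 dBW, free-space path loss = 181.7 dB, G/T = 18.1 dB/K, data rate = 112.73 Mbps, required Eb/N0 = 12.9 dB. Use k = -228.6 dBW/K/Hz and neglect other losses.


C/N0 = EIRP - FSPL + G/T - k = 43.4 - 181.7 + 18.1 - (-228.6)
C/N0 = 108.4000 dB-Hz
R_b = 112.73 Mbps = 1.1273e+08 bps -> 10*log10(R_b) = 80.5204 dB-Hz
Eb/N0 = C/N0 - 10*log10(R_b) = 108.4000 - 80.5204 = 27.8796 dB
Margin = Eb/N0 - Eb/N0_req = 27.8796 - 12.9 = 14.9796 dB (link closes)

14.9796 dB


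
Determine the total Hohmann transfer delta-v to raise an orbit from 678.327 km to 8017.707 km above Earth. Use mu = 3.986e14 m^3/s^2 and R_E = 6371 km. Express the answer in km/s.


r1 = 7049.3270 km = 7.049327e+06 m
r2 = 14388.7070 km = 1.4388707e+07 m
dv1 = sqrt(mu/r1)*(sqrt(2*r2/(r1+r2)) - 1) = 1192.6064 m/s
dv2 = sqrt(mu/r2)*(1 - sqrt(2*r1/(r1+r2))) = 995.0037 m/s
total dv = |dv1| + |dv2| = 1192.6064 + 995.0037 = 2187.6101 m/s = 2.1876 km/s

2.1876 km/s


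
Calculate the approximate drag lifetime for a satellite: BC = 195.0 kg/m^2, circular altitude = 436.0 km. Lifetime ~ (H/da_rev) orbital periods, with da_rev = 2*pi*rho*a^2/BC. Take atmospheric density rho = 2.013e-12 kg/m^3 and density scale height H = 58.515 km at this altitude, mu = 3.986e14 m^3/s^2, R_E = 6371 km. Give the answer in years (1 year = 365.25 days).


a = R_E + alt = 6807.0000 km = 6.807e+06 m
da_rev = 2*pi*rho*a^2/BC = 2*pi*2.013e-12*(6.807e+06)^2/195.0 = 3.005388 m per revolution
N = H/da_rev = 58515.0000 m / 3.005388 m = 19470.0325 revolutions
P = 2*pi*sqrt(a^3/mu) = 5589.1382 s
lifetime = N*P = 19470.0325 * 5589.1382 = 1.088207e+08 s = 1259.4989 days
years = 1259.4989 / 365.25 = 3.4483 years

3.4483 years


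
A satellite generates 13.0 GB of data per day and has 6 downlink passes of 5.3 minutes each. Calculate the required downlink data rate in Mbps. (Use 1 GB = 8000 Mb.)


total contact time = 6 * 5.3 * 60 = 1908.0000 s
data = 13.0 GB = 104000.0000 Mb
rate = 104000.0000 / 1908.0000 = 54.5073 Mbps

54.5073 Mbps


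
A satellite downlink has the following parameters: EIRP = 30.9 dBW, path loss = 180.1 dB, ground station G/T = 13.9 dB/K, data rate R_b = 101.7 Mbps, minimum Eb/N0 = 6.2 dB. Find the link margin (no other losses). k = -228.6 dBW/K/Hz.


C/N0 = EIRP - FSPL + G/T - k = 30.9 - 180.1 + 13.9 - (-228.6)
C/N0 = 93.3000 dB-Hz
R_b = 101.7 Mbps = 1.017e+08 bps -> 10*log10(R_b) = 80.0732 dB-Hz
Eb/N0 = C/N0 - 10*log10(R_b) = 93.3000 - 80.0732 = 13.2268 dB
Margin = Eb/N0 - Eb/N0_req = 13.2268 - 6.2 = 7.0268 dB (link closes)

7.0268 dB


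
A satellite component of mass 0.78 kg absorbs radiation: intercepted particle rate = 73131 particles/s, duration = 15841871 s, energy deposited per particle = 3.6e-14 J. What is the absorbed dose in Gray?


Total energy deposited = rate * time * E_per
  = 73131 * 15841871 * 3.6e-14 = 0.04170715 J
Dose = E_total / mass = 0.04170715 / 0.78
Dose = 0.0534707 Gy

0.0535 Gy


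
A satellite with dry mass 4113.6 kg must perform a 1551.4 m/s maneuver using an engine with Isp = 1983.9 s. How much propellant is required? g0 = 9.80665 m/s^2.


ve = Isp * g0 = 1983.9 * 9.80665 = 19455.412935 m/s
mass ratio = exp(dv/ve) = exp(1551.4/19455.412935) = 1.08300686
m_prop = m_dry * (mr - 1) = 4113.6 * (1.08300686 - 1)
m_prop = 341.4570 kg

341.4570 kg


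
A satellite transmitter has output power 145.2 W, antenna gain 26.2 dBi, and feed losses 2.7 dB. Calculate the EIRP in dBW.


Pt = 145.2 W = 21.6197 dBW
EIRP = Pt_dBW + Gt - losses = 21.6197 + 26.2 - 2.7 = 45.1197 dBW

45.1197 dBW


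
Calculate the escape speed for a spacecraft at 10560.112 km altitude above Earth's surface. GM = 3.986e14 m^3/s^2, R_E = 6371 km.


r = 6371.0 + 10560.112 = 16931.1120 km = 1.6931112e+07 m
v_esc = sqrt(2*mu/r) = sqrt(2*3.986e14 / 1.6931112e+07)
v_esc = 6861.8450 m/s = 6.8618 km/s

6.8618 km/s


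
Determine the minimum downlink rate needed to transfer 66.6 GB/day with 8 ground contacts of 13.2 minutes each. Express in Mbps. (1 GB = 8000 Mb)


total contact time = 8 * 13.2 * 60 = 6336.0000 s
data = 66.6 GB = 532800.0000 Mb
rate = 532800.0000 / 6336.0000 = 84.0909 Mbps

84.0909 Mbps


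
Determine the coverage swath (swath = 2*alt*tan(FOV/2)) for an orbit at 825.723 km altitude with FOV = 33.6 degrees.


FOV = 33.6 deg = 0.5864306 rad
swath = 2 * alt * tan(FOV/2) = 2 * 825.723 * tan(0.2932153)
swath = 2 * 825.723 * 0.3019178
swath = 498.6009 km

498.6009 km


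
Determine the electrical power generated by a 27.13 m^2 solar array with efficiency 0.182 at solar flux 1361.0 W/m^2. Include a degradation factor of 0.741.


P = area * eta * S * degradation
P = 27.13 * 0.182 * 1361.0 * 0.741
P = 4979.6350 W

4979.6350 W


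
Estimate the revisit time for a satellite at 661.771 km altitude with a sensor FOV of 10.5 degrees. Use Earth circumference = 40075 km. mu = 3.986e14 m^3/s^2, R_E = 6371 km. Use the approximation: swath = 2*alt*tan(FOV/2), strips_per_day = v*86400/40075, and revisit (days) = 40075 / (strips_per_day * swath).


swath = 2*661.771*tan(0.09162979) = 121.6164 km
v = sqrt(mu/r) = 7528.4472 m/s = 7.5284 km/s
strips/day = v*86400/40075 = 7.5284*86400/40075 = 16.2310
coverage/day = strips * swath = 16.2310 * 121.6164 = 1973.9578 km
revisit = 40075 / 1973.9578 = 20.3019 days

20.3019 days


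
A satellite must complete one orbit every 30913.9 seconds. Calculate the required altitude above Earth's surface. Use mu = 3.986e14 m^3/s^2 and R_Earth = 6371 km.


T = 30913.9 s
r = (mu*T^2/(4*pi^2))^(1/3) = (3.986e14 * 30913.9^2 / (4*pi^2))^(1/3)
r = 2.1289316e+07 m = 21289.3165 km
alt = r - R_E = 21289.3165 - 6371 = 14918.3165 km

14918.3165 km


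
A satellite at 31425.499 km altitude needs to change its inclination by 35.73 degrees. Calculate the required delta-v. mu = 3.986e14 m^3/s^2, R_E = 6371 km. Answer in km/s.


r = 37796.4990 km = 3.7796499e+07 m
V = sqrt(mu/r) = 3247.4529 m/s
di = 35.73 deg = 0.6236061 rad
dV = 2*V*sin(di/2) = 2*3247.4529*sin(0.3118031)
dV = 1992.4764 m/s = 1.9925 km/s

1.9925 km/s


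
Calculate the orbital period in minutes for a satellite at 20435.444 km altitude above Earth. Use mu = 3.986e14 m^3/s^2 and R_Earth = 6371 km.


r = 26806.4440 km = 2.6806444e+07 m
T = 2*pi*sqrt(r^3/mu) = 2*pi*sqrt(1.926272e+22 / 3.986e14)
T = 43678.7329 s = 727.9789 min

727.9789 minutes


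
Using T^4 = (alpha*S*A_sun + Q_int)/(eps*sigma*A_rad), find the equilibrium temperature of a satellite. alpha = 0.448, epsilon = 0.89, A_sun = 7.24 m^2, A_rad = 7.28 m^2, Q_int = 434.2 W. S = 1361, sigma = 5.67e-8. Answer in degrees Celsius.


Numerator = alpha*S*A_sun + Q_int = 0.448*1361*7.24 + 434.2 = 4848.6307 W
Denominator = eps*sigma*A_rad = 0.89*5.67e-8*7.28 = 3.6737064e-07 W/K^4
T^4 = 1.3198199e+10 K^4
T = 338.9446 K = 65.7946 C

65.7946 degrees Celsius


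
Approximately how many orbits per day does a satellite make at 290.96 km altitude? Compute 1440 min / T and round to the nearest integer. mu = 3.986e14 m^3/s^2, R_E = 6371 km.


r = 6.66196e+06 m
T = 2*pi*sqrt(r^3/mu) = 5411.4575 s = 90.1910 min
revs/day = 1440 / 90.1910 = 15.9661
Rounded: 16 revolutions per day

16 revolutions per day


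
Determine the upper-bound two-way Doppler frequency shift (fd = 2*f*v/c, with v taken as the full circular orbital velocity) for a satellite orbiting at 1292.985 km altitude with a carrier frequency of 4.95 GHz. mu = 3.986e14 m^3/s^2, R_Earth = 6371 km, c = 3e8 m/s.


r = 7.663985e+06 m
v = sqrt(mu/r) = 7211.7610 m/s (worst-case radial velocity)
f = 4.95 GHz = 4.95e+09 Hz
fd = 2*f*v/c = 2*4.95e+09*7211.7610/3.0e+08
fd = 237988.1122 Hz

237988.1122 Hz


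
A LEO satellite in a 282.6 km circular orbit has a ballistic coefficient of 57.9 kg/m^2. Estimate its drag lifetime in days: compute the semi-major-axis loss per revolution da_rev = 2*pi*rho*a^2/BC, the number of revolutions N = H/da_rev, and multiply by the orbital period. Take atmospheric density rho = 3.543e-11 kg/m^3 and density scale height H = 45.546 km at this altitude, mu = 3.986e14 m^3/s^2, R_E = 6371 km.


a = R_E + alt = 6653.6000 km = 6.6536e+06 m
da_rev = 2*pi*rho*a^2/BC = 2*pi*3.543e-11*(6.6536e+06)^2/57.9 = 170.210299 m per revolution
N = H/da_rev = 45546.0000 m / 170.210299 m = 267.5866 revolutions
P = 2*pi*sqrt(a^3/mu) = 5401.2746 s
lifetime = N*P = 267.5866 * 5401.2746 = 1.4453088e+06 s = 16.7281 days

16.7281 days


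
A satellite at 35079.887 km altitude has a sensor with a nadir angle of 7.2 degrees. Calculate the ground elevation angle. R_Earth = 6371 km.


r = R_E + alt = 41450.8870 km
Law of sines in the satellite / Earth-center / ground-point triangle:
  sin(nadir)/R_E = sin(90 + el)/r  =>  cos(el) = (r/R_E)*sin(nadir)
cos(el) = (41450.8870 / 6371.0000) * sin(7.2 deg) = 0.8154409
el = arccos(0.8154409) = 35.3690 deg
(Earth-central angle = 90 - nadir - el = 47.4310 deg)

35.3690 degrees
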